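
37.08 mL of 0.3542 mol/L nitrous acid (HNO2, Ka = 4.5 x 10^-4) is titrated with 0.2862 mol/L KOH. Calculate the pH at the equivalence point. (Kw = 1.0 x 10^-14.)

n(HNO2) = 0.3542 x 0.03708 = 0.01313 mol; V(KOH) at equivalence = 0.01313/0.2862 = 0.04589 L.
At equivalence all the acid is converted to NO2-; total volume = 0.03708 + 0.04589 = 0.08297 L, so [NO2-] = 0.01313/0.08297 = 0.1583 M.
Kb = Kw/Ka = 1.0e-14 / 4.5 x 10^-4 = 2.22e-11.
[OH^-] = sqrt(Kb x [NO2-]) = sqrt(2.22e-11 x 0.1583) = 1.88e-6 M.
pOH = 5.73, so pH = 14.00 - 5.73 = 8.27.

8.27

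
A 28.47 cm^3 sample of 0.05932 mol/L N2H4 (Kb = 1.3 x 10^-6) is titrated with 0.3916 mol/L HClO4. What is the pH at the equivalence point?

n(N2H4) = 0.05932 x 0.02847 = 0.001689 mol; V(HClO4) at equivalence = 0.001689/0.3916 = 0.004313 L.
At equivalence the base is fully converted to N2H5+; total volume = 0.03278 L, so [N2H5+] = 0.001689/0.03278 = 0.05152 M.
Ka(N2H5+) = Kw/Kb = 1.0e-14 / 1.3 x 10^-6 = 7.69e-9.
[H^+] = sqrt(Ka x [N2H5+]) = sqrt(7.69e-9 x 0.05152) = 1.99e-5 M.
pH = -log(1.99e-5) = 4.70.

4.70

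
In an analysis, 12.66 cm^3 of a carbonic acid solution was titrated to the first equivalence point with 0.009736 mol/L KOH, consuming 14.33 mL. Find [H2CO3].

0.0110 M

n(KOH) = 0.009736 x 0.01433 = 0.0001395 mol.
At the first equivalence point, 1 mol OH^- react per mol H2CO3, so n(H2CO3) = 0.0001395 / 1 = 0.0001395 mol.
[H2CO3] = 0.0001395 / 0.01266 L = 0.0110 M.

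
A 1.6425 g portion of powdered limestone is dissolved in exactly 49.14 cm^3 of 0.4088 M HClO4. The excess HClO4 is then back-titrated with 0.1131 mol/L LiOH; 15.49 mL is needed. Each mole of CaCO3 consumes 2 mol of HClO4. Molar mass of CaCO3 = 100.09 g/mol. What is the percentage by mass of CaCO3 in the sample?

Total n(HClO4) added = 0.4088 x 0.04914 = 0.02009 mol.
n(LiOH) used = 0.1131 x 0.01549 = 0.001752 mol, which equals the excess n(HClO4).
So n(HClO4) consumed by the sample = 0.02009 - 0.001752 = 0.01834 mol.
n(CaCO3) = 0.01834 / 2 = 0.009168 mol.
mass CaCO3 = 0.009168 x 100.09 = 0.9177 g, so %CaCO3 = 0.9177/1.6425 x 100 = 55.9%.

55.9%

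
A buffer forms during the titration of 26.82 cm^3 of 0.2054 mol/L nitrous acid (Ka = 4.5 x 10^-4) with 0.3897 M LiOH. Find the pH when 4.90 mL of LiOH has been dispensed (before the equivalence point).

Initial n(HNO2) = 0.2054 x 0.02682 = 0.005509 mol.
n(LiOH) added = 0.3897 x 0.004900 = 0.001910 mol, converting that many moles of HNO2 to NO2-.
Remaining n(HNO2) = 0.003599 mol; n(NO2-) = 0.001910 mol.
By Henderson-Hasselbalch, pH = pKa + log([A^-]/[HA]) = 3.35 + log(0.001910/0.003599) = 3.35 + (-0.28) = 3.07.

3.07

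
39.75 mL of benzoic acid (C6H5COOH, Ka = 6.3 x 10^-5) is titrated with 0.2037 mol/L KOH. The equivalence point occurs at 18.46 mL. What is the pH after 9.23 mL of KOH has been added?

4.20

9.23 mL is exactly half the equivalence volume (18.46/2), i.e. the half-equivalence point.
There, n(HA) = n(A^-), so pH = pKa = -log(6.3 x 10^-5) = 4.20.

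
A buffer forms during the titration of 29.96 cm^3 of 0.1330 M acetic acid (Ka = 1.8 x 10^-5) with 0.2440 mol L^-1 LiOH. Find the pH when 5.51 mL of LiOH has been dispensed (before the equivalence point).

Initial n(CH3COOH) = 0.1330 x 0.02996 = 0.003985 mol.
n(LiOH) added = 0.2440 x 0.005510 = 0.001344 mol, converting that many moles of CH3COOH to CH3COO-.
Remaining n(CH3COOH) = 0.002640 mol; n(CH3COO-) = 0.001344 mol.
By Henderson-Hasselbalch, pH = pKa + log([A^-]/[HA]) = 4.74 + log(0.001344/0.002640) = 4.74 + (-0.29) = 4.45.

4.45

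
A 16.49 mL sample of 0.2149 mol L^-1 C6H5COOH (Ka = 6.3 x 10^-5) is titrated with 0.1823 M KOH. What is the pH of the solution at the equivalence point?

8.60

n(C6H5COOH) = 0.2149 x 0.01649 = 0.003544 mol; V(KOH) at equivalence = 0.003544/0.1823 = 0.01944 L.
At equivalence all the acid is converted to C6H5COO-; total volume = 0.01649 + 0.01944 = 0.03593 L, so [C6H5COO-] = 0.003544/0.03593 = 0.09863 M.
Kb = Kw/Ka = 1.0e-14 / 6.3 x 10^-5 = 1.59e-10.
[OH^-] = sqrt(Kb x [C6H5COO-]) = sqrt(1.59e-10 x 0.09863) = 3.96e-6 M.
pOH = 5.40, so pH = 14.00 - 5.40 = 8.60.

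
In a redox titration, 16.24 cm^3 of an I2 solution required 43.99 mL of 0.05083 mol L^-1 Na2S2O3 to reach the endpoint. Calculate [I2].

n(Na2S2O3) = 0.05083 x 0.04399 = 0.002236 mol.
From the balanced equation, 2 mol Na2S2O3 reacts with 1 mol I2, so n(I2) = 0.002236 x 1/2 = 0.001118 mol.
[I2] = 0.001118 / 0.01624 L = 0.0688 M.

0.0688 M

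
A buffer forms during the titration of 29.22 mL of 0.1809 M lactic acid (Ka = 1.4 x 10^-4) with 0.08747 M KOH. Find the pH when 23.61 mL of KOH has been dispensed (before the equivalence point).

3.66

Initial n(HC3H5O3) = 0.1809 x 0.02922 = 0.005286 mol.
n(KOH) added = 0.08747 x 0.02361 = 0.002065 mol, converting that many moles of HC3H5O3 to C3H5O3-.
Remaining n(HC3H5O3) = 0.003221 mol; n(C3H5O3-) = 0.002065 mol.
By Henderson-Hasselbalch, pH = pKa + log([A^-]/[HA]) = 3.85 + log(0.002065/0.003221) = 3.85 + (-0.19) = 3.66.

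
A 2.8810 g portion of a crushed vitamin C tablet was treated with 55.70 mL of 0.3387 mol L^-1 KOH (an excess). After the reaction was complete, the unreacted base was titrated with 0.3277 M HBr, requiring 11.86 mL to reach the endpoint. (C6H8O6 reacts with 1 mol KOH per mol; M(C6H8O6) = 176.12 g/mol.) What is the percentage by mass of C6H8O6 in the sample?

91.6%

Total n(KOH) added = 0.3387 x 0.05570 = 0.01887 mol.
n(HBr) used = 0.3277 x 0.01186 = 0.003887 mol, which equals the excess n(KOH).
So n(KOH) consumed by the sample = 0.01887 - 0.003887 = 0.01498 mol.
n(C6H8O6) = 0.01498 / 1 = 0.01498 mol.
mass C6H8O6 = 0.01498 x 176.12 = 2.638 g, so %C6H8O6 = 2.638/2.8810 x 100 = 91.6%.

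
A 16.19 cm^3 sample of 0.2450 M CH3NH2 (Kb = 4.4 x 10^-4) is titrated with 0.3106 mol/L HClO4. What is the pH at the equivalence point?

5.75

n(CH3NH2) = 0.2450 x 0.01619 = 0.003967 mol; V(HClO4) at equivalence = 0.003967/0.3106 = 0.01277 L.
At equivalence the base is fully converted to CH3NH3+; total volume = 0.02896 L, so [CH3NH3+] = 0.003967/0.02896 = 0.1370 M.
Ka(CH3NH3+) = Kw/Kb = 1.0e-14 / 4.4 x 10^-4 = 2.27e-11.
[H^+] = sqrt(Ka x [CH3NH3+]) = sqrt(2.27e-11 x 0.1370) = 1.76e-6 M.
pH = -log(1.76e-6) = 5.75.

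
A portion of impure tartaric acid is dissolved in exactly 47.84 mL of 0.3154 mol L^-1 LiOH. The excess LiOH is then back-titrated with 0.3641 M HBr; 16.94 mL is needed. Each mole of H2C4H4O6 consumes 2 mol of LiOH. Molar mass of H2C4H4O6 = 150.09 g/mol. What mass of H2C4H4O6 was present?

0.669 g

Total n(LiOH) added = 0.3154 x 0.04784 = 0.01509 mol.
n(HBr) used = 0.3641 x 0.01694 = 0.006168 mol, which equals the excess n(LiOH).
So n(LiOH) consumed by the sample = 0.01509 - 0.006168 = 0.008921 mol.
n(H2C4H4O6) = 0.008921 / 2 = 0.004460 mol.
mass = 0.004460 mol x 150.09 g/mol = 0.669 g.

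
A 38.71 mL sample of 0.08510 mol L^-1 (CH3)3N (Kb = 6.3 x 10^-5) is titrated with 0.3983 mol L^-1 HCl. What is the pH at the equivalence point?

5.48

n((CH3)3N) = 0.08510 x 0.03871 = 0.003294 mol; V(HCl) at equivalence = 0.003294/0.3983 = 0.008271 L.
At equivalence the base is fully converted to (CH3)3NH+; total volume = 0.04698 L, so [(CH3)3NH+] = 0.003294/0.04698 = 0.07012 M.
Ka((CH3)3NH+) = Kw/Kb = 1.0e-14 / 6.3 x 10^-5 = 1.59e-10.
[H^+] = sqrt(Ka x [(CH3)3NH+]) = sqrt(1.59e-10 x 0.07012) = 3.34e-6 M.
pH = -log(3.34e-6) = 5.48.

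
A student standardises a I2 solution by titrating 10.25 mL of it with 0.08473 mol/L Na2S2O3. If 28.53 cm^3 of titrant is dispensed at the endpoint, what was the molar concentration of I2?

0.118 M

n(Na2S2O3) = 0.08473 x 0.02853 = 0.002417 mol.
From the balanced equation, 2 mol Na2S2O3 reacts with 1 mol I2, so n(I2) = 0.002417 x 1/2 = 0.001209 mol.
[I2] = 0.001209 / 0.01025 L = 0.118 M.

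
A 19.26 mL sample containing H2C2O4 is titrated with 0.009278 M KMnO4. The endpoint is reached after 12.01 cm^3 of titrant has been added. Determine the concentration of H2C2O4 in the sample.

0.0145 M

n(KMnO4) = 0.009278 x 0.01201 = 0.0001114 mol.
From the balanced equation, 2 mol KMnO4 reacts with 5 mol H2C2O4, so n(H2C2O4) = 0.0001114 x 5/2 = 0.0002786 mol.
[H2C2O4] = 0.0002786 / 0.01926 L = 0.0145 M.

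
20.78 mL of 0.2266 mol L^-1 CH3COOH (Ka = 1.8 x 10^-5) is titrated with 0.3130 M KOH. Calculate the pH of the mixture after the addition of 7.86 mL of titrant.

Initial n(CH3COOH) = 0.2266 x 0.02078 = 0.004709 mol.
n(KOH) added = 0.3130 x 0.007860 = 0.002460 mol, converting that many moles of CH3COOH to CH3COO-.
Remaining n(CH3COOH) = 0.002249 mol; n(CH3COO-) = 0.002460 mol.
By Henderson-Hasselbalch, pH = pKa + log([A^-]/[HA]) = 4.74 + log(0.002460/0.002249) = 4.74 + (+0.04) = 4.78.

4.78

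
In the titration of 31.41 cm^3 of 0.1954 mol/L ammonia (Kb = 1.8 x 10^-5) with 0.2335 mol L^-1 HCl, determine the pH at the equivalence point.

5.11

n(NH3) = 0.1954 x 0.03141 = 0.006138 mol; V(HCl) at equivalence = 0.006138/0.2335 = 0.02628 L.
At equivalence the base is fully converted to NH4+; total volume = 0.05769 L, so [NH4+] = 0.006138/0.05769 = 0.1064 M.
Ka(NH4+) = Kw/Kb = 1.0e-14 / 1.8 x 10^-5 = 5.56e-10.
[H^+] = sqrt(Ka x [NH4+]) = sqrt(5.56e-10 x 0.1064) = 7.69e-6 M.
pH = -log(7.69e-6) = 5.11.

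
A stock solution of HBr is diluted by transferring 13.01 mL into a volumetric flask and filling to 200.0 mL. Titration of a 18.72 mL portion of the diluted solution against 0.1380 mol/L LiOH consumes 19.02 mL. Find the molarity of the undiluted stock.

n(LiOH) = 0.1380 x 0.01902 = 0.002625 mol.
n(HBr) in the aliquot = 0.002625 mol.
[diluted HBr] = 0.002625 / 0.01872 = 0.1402 M.
Dilution factor = 200.0/13.01 = 15.37, so [stock] = 0.1402 x 15.37 = 2.16 M.

2.16 M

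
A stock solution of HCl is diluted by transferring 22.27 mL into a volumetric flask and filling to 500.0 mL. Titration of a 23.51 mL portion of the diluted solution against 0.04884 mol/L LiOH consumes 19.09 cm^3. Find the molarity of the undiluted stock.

n(LiOH) = 0.04884 x 0.01909 = 0.0009324 mol.
n(HCl) in the aliquot = 0.0009324 mol.
[diluted HCl] = 0.0009324 / 0.02351 = 0.03966 M.
Dilution factor = 500.0/22.27 = 22.45, so [stock] = 0.03966 x 22.45 = 0.890 M.

0.890 M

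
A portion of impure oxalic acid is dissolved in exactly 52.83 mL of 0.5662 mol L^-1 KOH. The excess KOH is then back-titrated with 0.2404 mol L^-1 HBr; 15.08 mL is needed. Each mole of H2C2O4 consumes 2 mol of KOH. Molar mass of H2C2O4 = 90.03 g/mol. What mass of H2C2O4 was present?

Total n(KOH) added = 0.5662 x 0.05283 = 0.02991 mol.
n(HBr) used = 0.2404 x 0.01508 = 0.003625 mol, which equals the excess n(KOH).
So n(KOH) consumed by the sample = 0.02991 - 0.003625 = 0.02629 mol.
n(H2C2O4) = 0.02629 / 2 = 0.01314 mol.
mass = 0.01314 mol x 90.03 g/mol = 1.18 g.

1.18 g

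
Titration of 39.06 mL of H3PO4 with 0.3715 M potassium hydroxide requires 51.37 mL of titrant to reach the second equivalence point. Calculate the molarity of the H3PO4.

n(KOH) = 0.3715 x 0.05137 = 0.01908 mol.
At the second equivalence point, 2 mol OH^- react per mol H3PO4, so n(H3PO4) = 0.01908 / 2 = 0.009542 mol.
[H3PO4] = 0.009542 / 0.03906 L = 0.244 M.

0.244 M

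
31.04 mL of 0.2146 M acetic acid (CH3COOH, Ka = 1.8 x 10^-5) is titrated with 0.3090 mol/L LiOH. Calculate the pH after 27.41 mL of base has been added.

n(acid) = 0.2146 x 0.03104 = 0.006661 mol; n(LiOH) added = 0.3090 x 0.02741 = 0.008470 mol.
Base is in excess by 0.008470 - 0.006661 = 0.001809 mol in a total volume of 0.05845 L.
[OH^-] = 0.001809/0.05845 = 0.03094 M, so pOH = 1.51 and pH = 14.00 - 1.51 = 12.49.

12.49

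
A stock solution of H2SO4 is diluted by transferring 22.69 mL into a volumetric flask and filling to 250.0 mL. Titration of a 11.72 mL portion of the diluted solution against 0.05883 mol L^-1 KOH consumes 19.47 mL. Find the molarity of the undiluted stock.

n(KOH) = 0.05883 x 0.01947 = 0.001145 mol.
n(H2SO4) in the aliquot = 0.001145 x 1/2 = 0.0005727 mol.
[diluted H2SO4] = 0.0005727 / 0.01172 = 0.04887 M.
Dilution factor = 250.0/22.69 = 11.02, so [stock] = 0.04887 x 11.02 = 0.538 M.

0.538 M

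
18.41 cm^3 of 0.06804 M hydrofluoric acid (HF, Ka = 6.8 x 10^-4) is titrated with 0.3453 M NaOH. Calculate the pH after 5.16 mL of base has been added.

n(acid) = 0.06804 x 0.01841 = 0.001253 mol; n(NaOH) added = 0.3453 x 0.005160 = 0.001782 mol.
Base is in excess by 0.001782 - 0.001253 = 0.0005291 mol in a total volume of 0.02357 L.
[OH^-] = 0.0005291/0.02357 = 0.02245 M, so pOH = 1.65 and pH = 14.00 - 1.65 = 12.35.

12.35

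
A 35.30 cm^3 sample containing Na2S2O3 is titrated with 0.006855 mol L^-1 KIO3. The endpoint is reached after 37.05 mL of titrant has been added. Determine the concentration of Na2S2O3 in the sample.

n(KIO3) = 0.006855 x 0.03705 = 0.0002540 mol.
From the balanced equation, 1 mol KIO3 reacts with 6 mol Na2S2O3, so n(Na2S2O3) = 0.0002540 x 6/1 = 0.001524 mol.
[Na2S2O3] = 0.001524 / 0.03530 L = 0.0432 M.

0.0432 M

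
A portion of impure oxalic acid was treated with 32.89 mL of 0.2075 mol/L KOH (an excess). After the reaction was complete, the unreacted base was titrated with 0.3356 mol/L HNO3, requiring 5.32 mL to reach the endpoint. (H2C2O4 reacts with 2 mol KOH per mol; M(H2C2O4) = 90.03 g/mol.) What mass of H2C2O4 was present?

Total n(KOH) added = 0.2075 x 0.03289 = 0.006825 mol.
n(HNO3) used = 0.3356 x 0.005320 = 0.001785 mol, which equals the excess n(KOH).
So n(KOH) consumed by the sample = 0.006825 - 0.001785 = 0.005039 mol.
n(H2C2O4) = 0.005039 / 2 = 0.002520 mol.
mass = 0.002520 mol x 90.03 g/mol = 0.227 g.

0.227 g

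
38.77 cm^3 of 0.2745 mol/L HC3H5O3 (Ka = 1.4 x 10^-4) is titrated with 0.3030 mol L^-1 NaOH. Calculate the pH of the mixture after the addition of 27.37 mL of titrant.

4.40

Initial n(HC3H5O3) = 0.2745 x 0.03877 = 0.01064 mol.
n(NaOH) added = 0.3030 x 0.02737 = 0.008293 mol, converting that many moles of HC3H5O3 to C3H5O3-.
Remaining n(HC3H5O3) = 0.002349 mol; n(C3H5O3-) = 0.008293 mol.
By Henderson-Hasselbalch, pH = pKa + log([A^-]/[HA]) = 3.85 + log(0.008293/0.002349) = 3.85 + (+0.55) = 4.40.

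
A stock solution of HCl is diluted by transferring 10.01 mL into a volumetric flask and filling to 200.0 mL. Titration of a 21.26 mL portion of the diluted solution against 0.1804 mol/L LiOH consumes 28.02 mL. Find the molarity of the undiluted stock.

n(LiOH) = 0.1804 x 0.02802 = 0.005055 mol.
n(HCl) in the aliquot = 0.005055 mol.
[diluted HCl] = 0.005055 / 0.02126 = 0.2378 M.
Dilution factor = 200.0/10.01 = 19.98, so [stock] = 0.2378 x 19.98 = 4.75 M.

4.75 M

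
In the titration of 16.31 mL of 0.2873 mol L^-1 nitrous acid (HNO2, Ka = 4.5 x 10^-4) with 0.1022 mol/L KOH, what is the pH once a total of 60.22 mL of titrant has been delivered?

n(acid) = 0.2873 x 0.01631 = 0.004686 mol; n(KOH) added = 0.1022 x 0.06022 = 0.006154 mol.
Base is in excess by 0.006154 - 0.004686 = 0.001469 mol in a total volume of 0.07653 L.
[OH^-] = 0.001469/0.07653 = 0.01919 M, so pOH = 1.72 and pH = 14.00 - 1.72 = 12.28.

12.28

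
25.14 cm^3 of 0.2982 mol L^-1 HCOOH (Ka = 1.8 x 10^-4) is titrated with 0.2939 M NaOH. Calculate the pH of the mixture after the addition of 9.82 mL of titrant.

Initial n(HCOOH) = 0.2982 x 0.02514 = 0.007497 mol.
n(NaOH) added = 0.2939 x 0.009820 = 0.002886 mol, converting that many moles of HCOOH to HCOO-.
Remaining n(HCOOH) = 0.004611 mol; n(HCOO-) = 0.002886 mol.
By Henderson-Hasselbalch, pH = pKa + log([A^-]/[HA]) = 3.74 + log(0.002886/0.004611) = 3.74 + (-0.20) = 3.54.

3.54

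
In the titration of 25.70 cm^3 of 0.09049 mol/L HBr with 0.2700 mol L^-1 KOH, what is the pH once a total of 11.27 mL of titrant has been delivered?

n(acid) = 0.09049 x 0.02570 = 0.002326 mol; n(KOH) added = 0.2700 x 0.01127 = 0.003043 mol.
Base is in excess by 0.003043 - 0.002326 = 0.0007173 mol in a total volume of 0.03697 L.
[OH^-] = 0.0007173/0.03697 = 0.01940 M, so pOH = 1.71 and pH = 14.00 - 1.71 = 12.29.

12.29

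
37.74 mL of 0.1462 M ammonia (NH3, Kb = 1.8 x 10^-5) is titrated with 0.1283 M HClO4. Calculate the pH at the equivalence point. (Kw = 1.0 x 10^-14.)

n(NH3) = 0.1462 x 0.03774 = 0.005518 mol; V(HClO4) at equivalence = 0.005518/0.1283 = 0.04301 L.
At equivalence the base is fully converted to NH4+; total volume = 0.08075 L, so [NH4+] = 0.005518/0.08075 = 0.06833 M.
Ka(NH4+) = Kw/Kb = 1.0e-14 / 1.8 x 10^-5 = 5.56e-10.
[H^+] = sqrt(Ka x [NH4+]) = sqrt(5.56e-10 x 0.06833) = 6.16e-6 M.
pH = -log(6.16e-6) = 5.21.

5.21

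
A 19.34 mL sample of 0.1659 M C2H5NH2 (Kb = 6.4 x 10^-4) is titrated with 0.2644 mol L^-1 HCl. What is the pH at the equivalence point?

n(C2H5NH2) = 0.1659 x 0.01934 = 0.003209 mol; V(HCl) at equivalence = 0.003209/0.2644 = 0.01214 L.
At equivalence the base is fully converted to C2H5NH3+; total volume = 0.03148 L, so [C2H5NH3+] = 0.003209/0.03148 = 0.1019 M.
Ka(C2H5NH3+) = Kw/Kb = 1.0e-14 / 6.4 x 10^-4 = 1.56e-11.
[H^+] = sqrt(Ka x [C2H5NH3+]) = sqrt(1.56e-11 x 0.1019) = 1.26e-6 M.
pH = -log(1.26e-6) = 5.90.

5.90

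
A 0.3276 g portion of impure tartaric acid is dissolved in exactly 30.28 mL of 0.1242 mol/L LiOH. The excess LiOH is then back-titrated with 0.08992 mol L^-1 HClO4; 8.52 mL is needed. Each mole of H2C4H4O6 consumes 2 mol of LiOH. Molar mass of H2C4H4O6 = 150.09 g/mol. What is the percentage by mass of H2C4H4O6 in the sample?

Total n(LiOH) added = 0.1242 x 0.03028 = 0.003761 mol.
n(HClO4) used = 0.08992 x 0.008520 = 0.0007661 mol, which equals the excess n(LiOH).
So n(LiOH) consumed by the sample = 0.003761 - 0.0007661 = 0.002995 mol.
n(H2C4H4O6) = 0.002995 / 2 = 0.001497 mol.
mass H2C4H4O6 = 0.001497 x 150.09 = 0.2247 g, so %H2C4H4O6 = 0.2247/0.3276 x 100 = 68.6%.

68.6%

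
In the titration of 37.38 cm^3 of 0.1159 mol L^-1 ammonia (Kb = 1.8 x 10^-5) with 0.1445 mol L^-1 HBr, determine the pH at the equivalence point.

5.22

n(NH3) = 0.1159 x 0.03738 = 0.004332 mol; V(HBr) at equivalence = 0.004332/0.1445 = 0.02998 L.
At equivalence the base is fully converted to NH4+; total volume = 0.06736 L, so [NH4+] = 0.004332/0.06736 = 0.06431 M.
Ka(NH4+) = Kw/Kb = 1.0e-14 / 1.8 x 10^-5 = 5.56e-10.
[H^+] = sqrt(Ka x [NH4+]) = sqrt(5.56e-10 x 0.06431) = 5.98e-6 M.
pH = -log(5.98e-6) = 5.22.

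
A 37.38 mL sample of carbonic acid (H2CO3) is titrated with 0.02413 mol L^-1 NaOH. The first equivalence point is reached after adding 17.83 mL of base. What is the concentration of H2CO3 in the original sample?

n(NaOH) = 0.02413 x 0.01783 = 0.0004302 mol.
At the first equivalence point, 1 mol OH^- react per mol H2CO3, so n(H2CO3) = 0.0004302 / 1 = 0.0004302 mol.
[H2CO3] = 0.0004302 / 0.03738 L = 0.0115 M.

0.0115 M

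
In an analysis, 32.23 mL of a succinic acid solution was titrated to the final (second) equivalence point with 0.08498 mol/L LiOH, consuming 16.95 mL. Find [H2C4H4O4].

n(LiOH) = 0.08498 x 0.01695 = 0.001440 mol.
At the final (second) equivalence point, 2 mol OH^- react per mol H2C4H4O4, so n(H2C4H4O4) = 0.001440 / 2 = 0.0007202 mol.
[H2C4H4O4] = 0.0007202 / 0.03223 L = 0.0223 M.

0.0223 M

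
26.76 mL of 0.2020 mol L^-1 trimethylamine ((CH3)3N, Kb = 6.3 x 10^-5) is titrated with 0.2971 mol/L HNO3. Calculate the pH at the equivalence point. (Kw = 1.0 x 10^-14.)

5.36

n((CH3)3N) = 0.2020 x 0.02676 = 0.005406 mol; V(HNO3) at equivalence = 0.005406/0.2971 = 0.01819 L.
At equivalence the base is fully converted to (CH3)3NH+; total volume = 0.04495 L, so [(CH3)3NH+] = 0.005406/0.04495 = 0.1202 M.
Ka((CH3)3NH+) = Kw/Kb = 1.0e-14 / 6.3 x 10^-5 = 1.59e-10.
[H^+] = sqrt(Ka x [(CH3)3NH+]) = sqrt(1.59e-10 x 0.1202) = 4.37e-6 M.
pH = -log(4.37e-6) = 5.36.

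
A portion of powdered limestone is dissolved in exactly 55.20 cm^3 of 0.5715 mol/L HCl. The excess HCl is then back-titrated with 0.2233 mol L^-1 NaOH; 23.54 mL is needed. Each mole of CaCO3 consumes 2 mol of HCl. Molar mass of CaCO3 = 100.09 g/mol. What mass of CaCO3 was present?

1.32 g

Total n(HCl) added = 0.5715 x 0.05520 = 0.03155 mol.
n(NaOH) used = 0.2233 x 0.02354 = 0.005256 mol, which equals the excess n(HCl).
So n(HCl) consumed by the sample = 0.03155 - 0.005256 = 0.02629 mol.
n(CaCO3) = 0.02629 / 2 = 0.01315 mol.
mass = 0.01315 mol x 100.09 g/mol = 1.32 g.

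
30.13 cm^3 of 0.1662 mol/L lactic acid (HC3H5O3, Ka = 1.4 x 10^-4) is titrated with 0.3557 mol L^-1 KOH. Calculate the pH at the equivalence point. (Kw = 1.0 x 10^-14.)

n(HC3H5O3) = 0.1662 x 0.03013 = 0.005008 mol; V(KOH) at equivalence = 0.005008/0.3557 = 0.01408 L.
At equivalence all the acid is converted to C3H5O3-; total volume = 0.03013 + 0.01408 = 0.04421 L, so [C3H5O3-] = 0.005008/0.04421 = 0.1133 M.
Kb = Kw/Ka = 1.0e-14 / 1.4 x 10^-4 = 7.14e-11.
[OH^-] = sqrt(Kb x [C3H5O3-]) = sqrt(7.14e-11 x 0.1133) = 2.84e-6 M.
pOH = 5.55, so pH = 14.00 - 5.55 = 8.45.

8.45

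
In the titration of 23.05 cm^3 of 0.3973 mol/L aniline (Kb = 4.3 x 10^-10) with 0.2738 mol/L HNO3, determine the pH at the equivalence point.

2.71

n(C6H5NH2) = 0.3973 x 0.02305 = 0.009158 mol; V(HNO3) at equivalence = 0.009158/0.2738 = 0.03345 L.
At equivalence the base is fully converted to C6H5NH3+; total volume = 0.05650 L, so [C6H5NH3+] = 0.009158/0.05650 = 0.1621 M.
Ka(C6H5NH3+) = Kw/Kb = 1.0e-14 / 4.3 x 10^-10 = 2.33e-5.
[H^+] = sqrt(Ka x [C6H5NH3+]) = sqrt(2.33e-5 x 0.1621) = 0.00194 M.
pH = -log(0.00194) = 2.71.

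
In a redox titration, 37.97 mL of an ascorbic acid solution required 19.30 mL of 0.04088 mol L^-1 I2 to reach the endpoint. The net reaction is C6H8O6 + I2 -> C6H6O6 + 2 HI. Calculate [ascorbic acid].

0.0208 M

n(I2) = 0.04088 x 0.01930 = 0.0007890 mol.
From the balanced equation, 1 mol I2 reacts with 1 mol ascorbic acid, so n(ascorbic acid) = 0.0007890 x 1/1 = 0.0007890 mol.
[ascorbic acid] = 0.0007890 / 0.03797 L = 0.0208 M.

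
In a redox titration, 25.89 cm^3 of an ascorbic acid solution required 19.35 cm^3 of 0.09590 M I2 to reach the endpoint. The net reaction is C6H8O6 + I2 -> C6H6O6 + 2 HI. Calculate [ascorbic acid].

0.0717 M

n(I2) = 0.09590 x 0.01935 = 0.001856 mol.
From the balanced equation, 1 mol I2 reacts with 1 mol ascorbic acid, so n(ascorbic acid) = 0.001856 x 1/1 = 0.001856 mol.
[ascorbic acid] = 0.001856 / 0.02589 L = 0.0717 M.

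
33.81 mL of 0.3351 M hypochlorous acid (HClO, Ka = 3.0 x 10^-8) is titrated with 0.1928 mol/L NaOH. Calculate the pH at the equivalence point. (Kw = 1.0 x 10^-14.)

n(HClO) = 0.3351 x 0.03381 = 0.01133 mol; V(NaOH) at equivalence = 0.01133/0.1928 = 0.05876 L.
At equivalence all the acid is converted to ClO-; total volume = 0.03381 + 0.05876 = 0.09257 L, so [ClO-] = 0.01133/0.09257 = 0.1224 M.
Kb = Kw/Ka = 1.0e-14 / 3.0 x 10^-8 = 3.33e-7.
[OH^-] = sqrt(Kb x [ClO-]) = sqrt(3.33e-7 x 0.1224) = 0.000202 M.
pOH = 3.69, so pH = 14.00 - 3.69 = 10.31.

10.31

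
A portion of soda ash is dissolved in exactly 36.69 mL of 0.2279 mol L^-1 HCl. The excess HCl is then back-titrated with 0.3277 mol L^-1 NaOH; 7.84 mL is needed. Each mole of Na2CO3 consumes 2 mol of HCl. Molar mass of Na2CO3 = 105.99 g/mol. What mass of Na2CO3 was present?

0.307 g

Total n(HCl) added = 0.2279 x 0.03669 = 0.008362 mol.
n(NaOH) used = 0.3277 x 0.007840 = 0.002569 mol, which equals the excess n(HCl).
So n(HCl) consumed by the sample = 0.008362 - 0.002569 = 0.005792 mol.
n(Na2CO3) = 0.005792 / 2 = 0.002896 mol.
mass = 0.002896 mol x 105.99 g/mol = 0.307 g.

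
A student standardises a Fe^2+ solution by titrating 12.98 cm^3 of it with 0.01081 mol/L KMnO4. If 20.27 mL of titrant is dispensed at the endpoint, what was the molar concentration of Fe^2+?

n(KMnO4) = 0.01081 x 0.02027 = 0.0002191 mol.
From the balanced equation, 1 mol KMnO4 reacts with 5 mol Fe^2+, so n(Fe^2+) = 0.0002191 x 5/1 = 0.001096 mol.
[Fe^2+] = 0.001096 / 0.01298 L = 0.0844 M.

0.0844 M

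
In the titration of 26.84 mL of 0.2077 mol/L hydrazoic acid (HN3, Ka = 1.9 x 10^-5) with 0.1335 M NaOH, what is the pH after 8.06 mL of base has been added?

4.10

Initial n(HN3) = 0.2077 x 0.02684 = 0.005575 mol.
n(NaOH) added = 0.1335 x 0.008060 = 0.001076 mol, converting that many moles of HN3 to N3-.
Remaining n(HN3) = 0.004499 mol; n(N3-) = 0.001076 mol.
By Henderson-Hasselbalch, pH = pKa + log([A^-]/[HA]) = 4.72 + log(0.001076/0.004499) = 4.72 + (-0.62) = 4.10.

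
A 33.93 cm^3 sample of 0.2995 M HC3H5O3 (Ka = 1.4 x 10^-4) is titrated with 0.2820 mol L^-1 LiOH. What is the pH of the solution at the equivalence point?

8.51

n(HC3H5O3) = 0.2995 x 0.03393 = 0.01016 mol; V(LiOH) at equivalence = 0.01016/0.2820 = 0.03604 L.
At equivalence all the acid is converted to C3H5O3-; total volume = 0.03393 + 0.03604 = 0.06997 L, so [C3H5O3-] = 0.01016/0.06997 = 0.1452 M.
Kb = Kw/Ka = 1.0e-14 / 1.4 x 10^-4 = 7.14e-11.
[OH^-] = sqrt(Kb x [C3H5O3-]) = sqrt(7.14e-11 x 0.1452) = 3.22e-6 M.
pOH = 5.49, so pH = 14.00 - 5.49 = 8.51.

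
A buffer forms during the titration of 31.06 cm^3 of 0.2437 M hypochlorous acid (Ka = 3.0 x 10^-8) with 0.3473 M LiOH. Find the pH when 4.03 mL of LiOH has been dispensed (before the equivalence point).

6.88

Initial n(HClO) = 0.2437 x 0.03106 = 0.007569 mol.
n(LiOH) added = 0.3473 x 0.004030 = 0.001400 mol, converting that many moles of HClO to ClO-.
Remaining n(HClO) = 0.006170 mol; n(ClO-) = 0.001400 mol.
By Henderson-Hasselbalch, pH = pKa + log([A^-]/[HA]) = 7.52 + log(0.001400/0.006170) = 7.52 + (-0.64) = 6.88.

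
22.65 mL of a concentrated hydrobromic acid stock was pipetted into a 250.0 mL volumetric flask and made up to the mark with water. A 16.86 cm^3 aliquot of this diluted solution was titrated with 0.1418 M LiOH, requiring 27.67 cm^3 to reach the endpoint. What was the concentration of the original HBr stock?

2.57 M

n(LiOH) = 0.1418 x 0.02767 = 0.003924 mol.
n(HBr) in the aliquot = 0.003924 mol.
[diluted HBr] = 0.003924 / 0.01686 = 0.2327 M.
Dilution factor = 250.0/22.65 = 11.04, so [stock] = 0.2327 x 11.04 = 2.57 M.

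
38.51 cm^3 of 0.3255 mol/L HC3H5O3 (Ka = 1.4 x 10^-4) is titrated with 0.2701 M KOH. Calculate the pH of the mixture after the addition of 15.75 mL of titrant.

Initial n(HC3H5O3) = 0.3255 x 0.03851 = 0.01254 mol.
n(KOH) added = 0.2701 x 0.01575 = 0.004254 mol, converting that many moles of HC3H5O3 to C3H5O3-.
Remaining n(HC3H5O3) = 0.008281 mol; n(C3H5O3-) = 0.004254 mol.
By Henderson-Hasselbalch, pH = pKa + log([A^-]/[HA]) = 3.85 + log(0.004254/0.008281) = 3.85 + (-0.29) = 3.56.

3.56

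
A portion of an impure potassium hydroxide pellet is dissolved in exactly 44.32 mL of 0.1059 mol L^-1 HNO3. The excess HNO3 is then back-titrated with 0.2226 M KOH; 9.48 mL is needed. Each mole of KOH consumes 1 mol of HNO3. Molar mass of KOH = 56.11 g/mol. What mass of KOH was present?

Total n(HNO3) added = 0.1059 x 0.04432 = 0.004693 mol.
n(KOH) used = 0.2226 x 0.009480 = 0.002110 mol, which equals the excess n(HNO3).
So n(HNO3) consumed by the sample = 0.004693 - 0.002110 = 0.002583 mol.
n(KOH) = 0.002583 / 1 = 0.002583 mol.
mass = 0.002583 mol x 56.11 g/mol = 0.145 g.

0.145 g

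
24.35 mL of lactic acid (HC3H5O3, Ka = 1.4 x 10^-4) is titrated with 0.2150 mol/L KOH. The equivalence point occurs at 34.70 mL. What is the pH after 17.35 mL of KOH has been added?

17.35 mL is exactly half the equivalence volume (34.70/2), i.e. the half-equivalence point.
There, n(HA) = n(A^-), so pH = pKa = -log(1.4 x 10^-4) = 3.85.

3.85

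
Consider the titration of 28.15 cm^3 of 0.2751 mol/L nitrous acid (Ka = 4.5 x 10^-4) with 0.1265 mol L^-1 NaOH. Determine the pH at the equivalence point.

8.14

n(HNO2) = 0.2751 x 0.02815 = 0.007744 mol; V(NaOH) at equivalence = 0.007744/0.1265 = 0.06122 L.
At equivalence all the acid is converted to NO2-; total volume = 0.02815 + 0.06122 = 0.08937 L, so [NO2-] = 0.007744/0.08937 = 0.08665 M.
Kb = Kw/Ka = 1.0e-14 / 4.5 x 10^-4 = 2.22e-11.
[OH^-] = sqrt(Kb x [NO2-]) = sqrt(2.22e-11 x 0.08665) = 1.39e-6 M.
pOH = 5.86, so pH = 14.00 - 5.86 = 8.14.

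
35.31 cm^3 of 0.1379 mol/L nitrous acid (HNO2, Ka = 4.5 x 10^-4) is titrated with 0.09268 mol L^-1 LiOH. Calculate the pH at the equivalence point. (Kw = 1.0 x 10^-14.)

n(HNO2) = 0.1379 x 0.03531 = 0.004869 mol; V(LiOH) at equivalence = 0.004869/0.09268 = 0.05254 L.
At equivalence all the acid is converted to NO2-; total volume = 0.03531 + 0.05254 = 0.08785 L, so [NO2-] = 0.004869/0.08785 = 0.05543 M.
Kb = Kw/Ka = 1.0e-14 / 4.5 x 10^-4 = 2.22e-11.
[OH^-] = sqrt(Kb x [NO2-]) = sqrt(2.22e-11 x 0.05543) = 1.11e-6 M.
pOH = 5.95, so pH = 14.00 - 5.95 = 8.05.

8.05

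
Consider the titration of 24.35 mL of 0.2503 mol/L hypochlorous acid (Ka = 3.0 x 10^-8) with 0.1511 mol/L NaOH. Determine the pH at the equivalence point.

10.25

n(HClO) = 0.2503 x 0.02435 = 0.006095 mol; V(NaOH) at equivalence = 0.006095/0.1511 = 0.04034 L.
At equivalence all the acid is converted to ClO-; total volume = 0.02435 + 0.04034 = 0.06469 L, so [ClO-] = 0.006095/0.06469 = 0.09422 M.
Kb = Kw/Ka = 1.0e-14 / 3.0 x 10^-8 = 3.33e-7.
[OH^-] = sqrt(Kb x [ClO-]) = sqrt(3.33e-7 x 0.09422) = 0.000177 M.
pOH = 3.75, so pH = 14.00 - 3.75 = 10.25.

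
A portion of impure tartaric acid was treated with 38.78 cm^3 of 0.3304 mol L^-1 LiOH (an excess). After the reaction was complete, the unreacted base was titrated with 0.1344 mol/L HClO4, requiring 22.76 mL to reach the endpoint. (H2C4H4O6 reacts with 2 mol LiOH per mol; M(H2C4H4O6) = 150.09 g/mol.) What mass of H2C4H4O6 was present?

Total n(LiOH) added = 0.3304 x 0.03878 = 0.01281 mol.
n(HClO4) used = 0.1344 x 0.02276 = 0.003059 mol, which equals the excess n(LiOH).
So n(LiOH) consumed by the sample = 0.01281 - 0.003059 = 0.009754 mol.
n(H2C4H4O6) = 0.009754 / 2 = 0.004877 mol.
mass = 0.004877 mol x 150.09 g/mol = 0.732 g.

0.732 g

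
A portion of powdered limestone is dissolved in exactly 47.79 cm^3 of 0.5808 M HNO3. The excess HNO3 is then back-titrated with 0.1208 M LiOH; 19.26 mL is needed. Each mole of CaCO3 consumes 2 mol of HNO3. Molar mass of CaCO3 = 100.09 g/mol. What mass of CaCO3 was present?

Total n(HNO3) added = 0.5808 x 0.04779 = 0.02776 mol.
n(LiOH) used = 0.1208 x 0.01926 = 0.002327 mol, which equals the excess n(HNO3).
So n(HNO3) consumed by the sample = 0.02776 - 0.002327 = 0.02543 mol.
n(CaCO3) = 0.02543 / 2 = 0.01271 mol.
mass = 0.01271 mol x 100.09 g/mol = 1.27 g.

1.27 g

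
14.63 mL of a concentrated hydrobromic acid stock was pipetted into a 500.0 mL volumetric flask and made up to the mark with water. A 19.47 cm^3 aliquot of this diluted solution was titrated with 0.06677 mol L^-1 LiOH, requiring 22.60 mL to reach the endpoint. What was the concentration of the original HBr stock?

n(LiOH) = 0.06677 x 0.02260 = 0.001509 mol.
n(HBr) in the aliquot = 0.001509 mol.
[diluted HBr] = 0.001509 / 0.01947 = 0.07750 M.
Dilution factor = 500.0/14.63 = 34.18, so [stock] = 0.07750 x 34.18 = 2.65 M.

2.65 M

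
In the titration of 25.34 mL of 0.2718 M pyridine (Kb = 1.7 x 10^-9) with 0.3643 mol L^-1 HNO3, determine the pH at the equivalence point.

3.02

n(C5H5N) = 0.2718 x 0.02534 = 0.006887 mol; V(HNO3) at equivalence = 0.006887/0.3643 = 0.01891 L.
At equivalence the base is fully converted to C5H5NH+; total volume = 0.04425 L, so [C5H5NH+] = 0.006887/0.04425 = 0.1557 M.
Ka(C5H5NH+) = Kw/Kb = 1.0e-14 / 1.7 x 10^-9 = 5.88e-6.
[H^+] = sqrt(Ka x [C5H5NH+]) = sqrt(5.88e-6 x 0.1557) = 0.000957 M.
pH = -log(0.000957) = 3.02.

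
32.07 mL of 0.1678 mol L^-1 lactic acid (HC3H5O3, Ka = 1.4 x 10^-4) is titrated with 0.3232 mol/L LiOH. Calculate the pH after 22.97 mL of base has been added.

n(acid) = 0.1678 x 0.03207 = 0.005381 mol; n(LiOH) added = 0.3232 x 0.02297 = 0.007424 mol.
Base is in excess by 0.007424 - 0.005381 = 0.002043 mol in a total volume of 0.05504 L.
[OH^-] = 0.002043/0.05504 = 0.03711 M, so pOH = 1.43 and pH = 14.00 - 1.43 = 12.57.

12.57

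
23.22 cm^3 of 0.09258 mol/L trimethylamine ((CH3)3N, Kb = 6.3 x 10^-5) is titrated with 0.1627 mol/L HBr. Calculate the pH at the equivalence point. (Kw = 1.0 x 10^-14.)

5.51

n((CH3)3N) = 0.09258 x 0.02322 = 0.002150 mol; V(HBr) at equivalence = 0.002150/0.1627 = 0.01321 L.
At equivalence the base is fully converted to (CH3)3NH+; total volume = 0.03643 L, so [(CH3)3NH+] = 0.002150/0.03643 = 0.05900 M.
Ka((CH3)3NH+) = Kw/Kb = 1.0e-14 / 6.3 x 10^-5 = 1.59e-10.
[H^+] = sqrt(Ka x [(CH3)3NH+]) = sqrt(1.59e-10 x 0.05900) = 3.06e-6 M.
pH = -log(3.06e-6) = 5.51.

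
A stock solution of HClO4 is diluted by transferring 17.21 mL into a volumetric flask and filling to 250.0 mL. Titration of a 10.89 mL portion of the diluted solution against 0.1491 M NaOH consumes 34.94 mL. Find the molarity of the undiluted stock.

n(NaOH) = 0.1491 x 0.03494 = 0.005210 mol.
n(HClO4) in the aliquot = 0.005210 mol.
[diluted HClO4] = 0.005210 / 0.01089 = 0.4784 M.
Dilution factor = 250.0/17.21 = 14.53, so [stock] = 0.4784 x 14.53 = 6.95 M.

6.95 M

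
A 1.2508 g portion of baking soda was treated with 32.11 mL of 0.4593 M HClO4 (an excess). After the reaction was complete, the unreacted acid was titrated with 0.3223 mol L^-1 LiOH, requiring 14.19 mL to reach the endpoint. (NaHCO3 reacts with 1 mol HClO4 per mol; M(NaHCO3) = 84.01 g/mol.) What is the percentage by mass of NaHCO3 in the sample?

68.3%

Total n(HClO4) added = 0.4593 x 0.03211 = 0.01475 mol.
n(LiOH) used = 0.3223 x 0.01419 = 0.004573 mol, which equals the excess n(HClO4).
So n(HClO4) consumed by the sample = 0.01475 - 0.004573 = 0.01017 mol.
n(NaHCO3) = 0.01017 / 1 = 0.01017 mol.
mass NaHCO3 = 0.01017 x 84.01 = 0.8548 g, so %NaHCO3 = 0.8548/1.2508 x 100 = 68.3%.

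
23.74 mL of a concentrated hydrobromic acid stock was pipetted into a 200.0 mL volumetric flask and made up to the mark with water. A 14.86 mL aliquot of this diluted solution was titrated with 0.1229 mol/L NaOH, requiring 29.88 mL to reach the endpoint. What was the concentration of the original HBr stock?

2.08 M

n(NaOH) = 0.1229 x 0.02988 = 0.003672 mol.
n(HBr) in the aliquot = 0.003672 mol.
[diluted HBr] = 0.003672 / 0.01486 = 0.2471 M.
Dilution factor = 200.0/23.74 = 8.425, so [stock] = 0.2471 x 8.425 = 2.08 M.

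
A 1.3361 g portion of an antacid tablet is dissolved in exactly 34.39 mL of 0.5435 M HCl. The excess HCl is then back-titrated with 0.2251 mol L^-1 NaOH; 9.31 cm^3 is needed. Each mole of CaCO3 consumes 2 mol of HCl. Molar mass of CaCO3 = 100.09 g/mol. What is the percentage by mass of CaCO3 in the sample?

62.2%

Total n(HCl) added = 0.5435 x 0.03439 = 0.01869 mol.
n(NaOH) used = 0.2251 x 0.009310 = 0.002096 mol, which equals the excess n(HCl).
So n(HCl) consumed by the sample = 0.01869 - 0.002096 = 0.01660 mol.
n(CaCO3) = 0.01660 / 2 = 0.008298 mol.
mass CaCO3 = 0.008298 x 100.09 = 0.8305 g, so %CaCO3 = 0.8305/1.3361 x 100 = 62.2%.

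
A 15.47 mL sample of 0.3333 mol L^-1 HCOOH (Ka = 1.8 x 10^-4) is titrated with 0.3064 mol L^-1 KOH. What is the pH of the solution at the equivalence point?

n(HCOOH) = 0.3333 x 0.01547 = 0.005156 mol; V(KOH) at equivalence = 0.005156/0.3064 = 0.01683 L.
At equivalence all the acid is converted to HCOO-; total volume = 0.01547 + 0.01683 = 0.03230 L, so [HCOO-] = 0.005156/0.03230 = 0.1596 M.
Kb = Kw/Ka = 1.0e-14 / 1.8 x 10^-4 = 5.56e-11.
[OH^-] = sqrt(Kb x [HCOO-]) = sqrt(5.56e-11 x 0.1596) = 2.98e-6 M.
pOH = 5.53, so pH = 14.00 - 5.53 = 8.47.

8.47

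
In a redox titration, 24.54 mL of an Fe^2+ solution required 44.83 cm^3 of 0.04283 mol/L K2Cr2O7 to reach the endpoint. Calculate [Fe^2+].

n(K2Cr2O7) = 0.04283 x 0.04483 = 0.001920 mol.
From the balanced equation, 1 mol K2Cr2O7 reacts with 6 mol Fe^2+, so n(Fe^2+) = 0.001920 x 6/1 = 0.01152 mol.
[Fe^2+] = 0.01152 / 0.02454 L = 0.469 M.

0.469 M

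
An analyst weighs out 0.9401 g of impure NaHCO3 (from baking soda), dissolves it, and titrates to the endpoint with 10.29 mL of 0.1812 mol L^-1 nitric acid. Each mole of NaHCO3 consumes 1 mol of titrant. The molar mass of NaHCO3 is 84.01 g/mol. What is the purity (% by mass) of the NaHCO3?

n(HNO3) = 0.1812 x 0.01029 = 0.001865 mol.
n(NaHCO3) = 0.001865 / 1 = 0.001865 mol.
mass of NaHCO3 = 0.001865 x 84.01 = 0.1566 g.
% purity = 0.1566 / 0.9401 x 100 = 16.7%.

16.7%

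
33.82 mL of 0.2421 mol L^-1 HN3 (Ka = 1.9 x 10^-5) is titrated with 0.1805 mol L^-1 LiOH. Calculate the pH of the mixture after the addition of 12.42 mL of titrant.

4.30

Initial n(HN3) = 0.2421 x 0.03382 = 0.008188 mol.
n(LiOH) added = 0.1805 x 0.01242 = 0.002242 mol, converting that many moles of HN3 to N3-.
Remaining n(HN3) = 0.005946 mol; n(N3-) = 0.002242 mol.
By Henderson-Hasselbalch, pH = pKa + log([A^-]/[HA]) = 4.72 + log(0.002242/0.005946) = 4.72 + (-0.42) = 4.30.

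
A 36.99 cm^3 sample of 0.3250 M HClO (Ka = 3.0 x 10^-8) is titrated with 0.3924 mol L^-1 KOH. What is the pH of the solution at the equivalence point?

n(HClO) = 0.3250 x 0.03699 = 0.01202 mol; V(KOH) at equivalence = 0.01202/0.3924 = 0.03064 L.
At equivalence all the acid is converted to ClO-; total volume = 0.03699 + 0.03064 = 0.06763 L, so [ClO-] = 0.01202/0.06763 = 0.1778 M.
Kb = Kw/Ka = 1.0e-14 / 3.0 x 10^-8 = 3.33e-7.
[OH^-] = sqrt(Kb x [ClO-]) = sqrt(3.33e-7 x 0.1778) = 0.000243 M.
pOH = 3.61, so pH = 14.00 - 3.61 = 10.39.

10.39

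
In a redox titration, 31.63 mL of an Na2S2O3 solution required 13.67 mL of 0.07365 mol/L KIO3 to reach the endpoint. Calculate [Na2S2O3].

n(KIO3) = 0.07365 x 0.01367 = 0.001007 mol.
From the balanced equation, 1 mol KIO3 reacts with 6 mol Na2S2O3, so n(Na2S2O3) = 0.001007 x 6/1 = 0.006041 mol.
[Na2S2O3] = 0.006041 / 0.03163 L = 0.191 M.

0.191 M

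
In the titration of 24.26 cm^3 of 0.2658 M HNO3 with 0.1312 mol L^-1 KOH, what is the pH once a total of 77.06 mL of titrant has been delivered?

12.56

n(acid) = 0.2658 x 0.02426 = 0.006448 mol; n(KOH) added = 0.1312 x 0.07706 = 0.01011 mol.
Base is in excess by 0.01011 - 0.006448 = 0.003662 mol in a total volume of 0.1013 L.
[OH^-] = 0.003662/0.1013 = 0.03614 M, so pOH = 1.44 and pH = 14.00 - 1.44 = 12.56.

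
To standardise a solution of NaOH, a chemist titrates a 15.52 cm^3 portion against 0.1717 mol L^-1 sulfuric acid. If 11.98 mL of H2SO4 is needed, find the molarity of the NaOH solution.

0.265 M

n(H2SO4) delivered = 0.1717 x 0.01198 = 0.002057 mol.
The reaction is 2 NaOH + 1 H2SO4, so n(NaOH) = 0.002057 x 2/1 = 0.004114 mol.
[NaOH] = 0.004114 mol / 0.01552 L = 0.265 M.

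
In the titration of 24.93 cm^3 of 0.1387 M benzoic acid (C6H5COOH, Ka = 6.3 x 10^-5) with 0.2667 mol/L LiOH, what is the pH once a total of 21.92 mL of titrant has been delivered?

12.71

n(acid) = 0.1387 x 0.02493 = 0.003458 mol; n(LiOH) added = 0.2667 x 0.02192 = 0.005846 mol.
Base is in excess by 0.005846 - 0.003458 = 0.002388 mol in a total volume of 0.04685 L.
[OH^-] = 0.002388/0.04685 = 0.05098 M, so pOH = 1.29 and pH = 14.00 - 1.29 = 12.71.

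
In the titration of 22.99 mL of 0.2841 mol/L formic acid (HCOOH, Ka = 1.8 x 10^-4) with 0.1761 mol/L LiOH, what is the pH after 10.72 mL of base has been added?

3.35

Initial n(HCOOH) = 0.2841 x 0.02299 = 0.006531 mol.
n(LiOH) added = 0.1761 x 0.01072 = 0.001888 mol, converting that many moles of HCOOH to HCOO-.
Remaining n(HCOOH) = 0.004644 mol; n(HCOO-) = 0.001888 mol.
By Henderson-Hasselbalch, pH = pKa + log([A^-]/[HA]) = 3.74 + log(0.001888/0.004644) = 3.74 + (-0.39) = 3.35.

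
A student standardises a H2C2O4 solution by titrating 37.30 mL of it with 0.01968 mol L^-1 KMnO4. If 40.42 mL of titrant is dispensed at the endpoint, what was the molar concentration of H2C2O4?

n(KMnO4) = 0.01968 x 0.04042 = 0.0007955 mol.
From the balanced equation, 2 mol KMnO4 reacts with 5 mol H2C2O4, so n(H2C2O4) = 0.0007955 x 5/2 = 0.001989 mol.
[H2C2O4] = 0.001989 / 0.03730 L = 0.0533 M.

0.0533 M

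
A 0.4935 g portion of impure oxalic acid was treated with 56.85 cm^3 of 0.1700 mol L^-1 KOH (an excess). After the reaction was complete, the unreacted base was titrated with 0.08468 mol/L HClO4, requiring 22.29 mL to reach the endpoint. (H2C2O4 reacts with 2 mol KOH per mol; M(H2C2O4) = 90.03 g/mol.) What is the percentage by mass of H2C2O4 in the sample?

Total n(KOH) added = 0.1700 x 0.05685 = 0.009664 mol.
n(HClO4) used = 0.08468 x 0.02229 = 0.001888 mol, which equals the excess n(KOH).
So n(KOH) consumed by the sample = 0.009664 - 0.001888 = 0.007777 mol.
n(H2C2O4) = 0.007777 / 2 = 0.003888 mol.
mass H2C2O4 = 0.003888 x 90.03 = 0.3501 g, so %H2C2O4 = 0.3501/0.4935 x 100 = 70.9%.

70.9%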